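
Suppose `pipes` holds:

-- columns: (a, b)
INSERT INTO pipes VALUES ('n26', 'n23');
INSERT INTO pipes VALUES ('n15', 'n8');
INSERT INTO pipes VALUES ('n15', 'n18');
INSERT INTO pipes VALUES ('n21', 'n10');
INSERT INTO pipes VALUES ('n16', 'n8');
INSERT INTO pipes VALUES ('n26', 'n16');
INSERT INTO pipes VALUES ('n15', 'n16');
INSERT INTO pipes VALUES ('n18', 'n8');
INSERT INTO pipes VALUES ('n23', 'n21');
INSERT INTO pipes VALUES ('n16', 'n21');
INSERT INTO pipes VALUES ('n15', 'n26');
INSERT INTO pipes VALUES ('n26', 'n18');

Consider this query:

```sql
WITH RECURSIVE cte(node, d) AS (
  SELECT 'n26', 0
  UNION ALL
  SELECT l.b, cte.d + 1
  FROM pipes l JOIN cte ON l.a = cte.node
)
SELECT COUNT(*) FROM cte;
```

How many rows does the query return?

Base: (n26, d=0).
Iteration 1: edges from {n26} -> (n16, d=1), (n18, d=1), (n23, d=1).
Iteration 2: edges from {n16,n18,n23} -> (n21, d=2) x2, (n8, d=2) x2. [UNION ALL keeps all 4 new rows, including repeats]
Iteration 3: edges from {n21,n8} -> (n10, d=3) x2. [UNION ALL keeps all 2 new rows, including repeats]
Iteration 4: no outgoing edges from {n10}; recursion stops.
Total rows emitted: 10.

10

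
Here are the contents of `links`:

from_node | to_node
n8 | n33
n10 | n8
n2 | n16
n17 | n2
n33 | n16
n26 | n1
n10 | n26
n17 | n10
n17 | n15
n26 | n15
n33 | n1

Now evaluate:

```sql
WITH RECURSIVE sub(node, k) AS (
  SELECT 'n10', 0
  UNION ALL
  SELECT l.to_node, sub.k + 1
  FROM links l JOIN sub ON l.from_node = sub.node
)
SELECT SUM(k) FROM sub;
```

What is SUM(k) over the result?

14

Base: (n10, k=0).
Iteration 1: edges from {n10} -> (n26, k=1), (n8, k=1).
Iteration 2: edges from {n26,n8} -> (n1, k=2), (n15, k=2), (n33, k=2).
Iteration 3: edges from {n1,n15,n33} -> (n1, k=3), (n16, k=3).
Iteration 4: no outgoing edges from {n1,n16}; recursion stops.
SUM(k) = 0 + 1 + 1 + 2 + 2 + 2 + 3 + 3 = 14.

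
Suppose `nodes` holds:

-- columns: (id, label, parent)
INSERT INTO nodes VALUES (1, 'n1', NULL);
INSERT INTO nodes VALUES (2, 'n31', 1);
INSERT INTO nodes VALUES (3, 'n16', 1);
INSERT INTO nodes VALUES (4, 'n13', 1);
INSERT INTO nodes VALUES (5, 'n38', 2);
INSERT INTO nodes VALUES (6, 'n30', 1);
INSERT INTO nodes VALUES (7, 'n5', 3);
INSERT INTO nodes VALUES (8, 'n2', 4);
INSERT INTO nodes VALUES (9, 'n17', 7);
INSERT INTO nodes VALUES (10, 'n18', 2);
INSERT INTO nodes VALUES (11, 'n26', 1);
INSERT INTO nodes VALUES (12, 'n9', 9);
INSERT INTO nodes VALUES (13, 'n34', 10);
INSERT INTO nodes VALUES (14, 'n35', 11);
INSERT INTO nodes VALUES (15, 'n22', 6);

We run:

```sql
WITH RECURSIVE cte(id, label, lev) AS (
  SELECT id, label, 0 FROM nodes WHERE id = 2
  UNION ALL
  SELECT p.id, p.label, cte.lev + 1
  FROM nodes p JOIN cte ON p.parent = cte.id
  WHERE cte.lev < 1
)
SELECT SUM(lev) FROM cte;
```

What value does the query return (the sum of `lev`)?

2

Base: id=2 (n31) at lev 0.
Iteration 1: rows with parent in {2} -> n38 (id 5, lev 1), n18 (id 10, lev 1).
Iteration 2: lev < 1 fails for all current rows; recursion stops.
SUM(lev) = 0 + 1 + 1 = 2.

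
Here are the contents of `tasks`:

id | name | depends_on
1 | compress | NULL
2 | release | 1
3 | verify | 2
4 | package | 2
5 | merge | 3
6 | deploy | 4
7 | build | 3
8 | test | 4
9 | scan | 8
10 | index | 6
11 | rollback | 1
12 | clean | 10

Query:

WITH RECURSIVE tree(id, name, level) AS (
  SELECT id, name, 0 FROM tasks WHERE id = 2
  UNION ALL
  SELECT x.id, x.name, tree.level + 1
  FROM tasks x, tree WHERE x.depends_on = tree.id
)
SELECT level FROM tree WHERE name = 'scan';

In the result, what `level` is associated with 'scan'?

Base: id=2 (release) at level 0.
Iteration 1: rows with depends_on in {2} -> verify (id 3, level 1), package (id 4, level 1).
Iteration 2: rows with depends_on in {3,4} -> merge (id 5, level 2), deploy (id 6, level 2), build (id 7, level 2), test (id 8, level 2).
Iteration 3: rows with depends_on in {5,6,7,8} -> scan (id 9, level 3), index (id 10, level 3).
Iteration 4: rows with depends_on in {9,10} -> clean (id 12, level 4).
Iteration 5: no rows with depends_on in {12}; recursion stops.

3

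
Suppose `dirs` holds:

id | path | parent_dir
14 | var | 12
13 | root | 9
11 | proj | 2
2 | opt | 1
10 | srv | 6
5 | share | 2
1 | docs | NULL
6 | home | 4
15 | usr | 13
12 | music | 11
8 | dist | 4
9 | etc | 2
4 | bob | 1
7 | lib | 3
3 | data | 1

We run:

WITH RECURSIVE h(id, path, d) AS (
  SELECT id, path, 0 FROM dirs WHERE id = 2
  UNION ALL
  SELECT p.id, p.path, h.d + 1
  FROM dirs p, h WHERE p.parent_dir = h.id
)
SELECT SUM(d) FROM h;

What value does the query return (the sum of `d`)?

13

Base: id=2 (opt) at d 0.
Iteration 1: rows with parent_dir in {2} -> share (id 5, d 1), etc (id 9, d 1), proj (id 11, d 1).
Iteration 2: rows with parent_dir in {5,9,11} -> music (id 12, d 2), root (id 13, d 2).
Iteration 3: rows with parent_dir in {12,13} -> var (id 14, d 3), usr (id 15, d 3).
Iteration 4: no rows with parent_dir in {14,15}; recursion stops.
SUM(d) = 0 + 1 + 1 + 1 + 2 + 2 + 3 + 3 = 13.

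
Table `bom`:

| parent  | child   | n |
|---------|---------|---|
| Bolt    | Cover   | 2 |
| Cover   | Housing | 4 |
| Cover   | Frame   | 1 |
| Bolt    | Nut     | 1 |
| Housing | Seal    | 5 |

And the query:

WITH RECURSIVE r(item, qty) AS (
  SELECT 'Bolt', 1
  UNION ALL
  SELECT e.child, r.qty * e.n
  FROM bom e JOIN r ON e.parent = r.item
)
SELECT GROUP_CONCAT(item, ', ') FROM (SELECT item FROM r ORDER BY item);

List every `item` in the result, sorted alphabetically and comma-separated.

Bolt, Cover, Frame, Housing, Nut, Seal

Base: (Bolt, qty=1).
Iteration 1: components of {Bolt} -> Cover = 1*2 = 2, Nut = 1*1 = 1.
Iteration 2: components of {Cover,Nut} -> Frame = 2*1 = 2, Housing = 2*4 = 8.
Iteration 3: components of {Frame,Housing} -> Seal = 8*5 = 40.
Iteration 4: no further components; recursion stops.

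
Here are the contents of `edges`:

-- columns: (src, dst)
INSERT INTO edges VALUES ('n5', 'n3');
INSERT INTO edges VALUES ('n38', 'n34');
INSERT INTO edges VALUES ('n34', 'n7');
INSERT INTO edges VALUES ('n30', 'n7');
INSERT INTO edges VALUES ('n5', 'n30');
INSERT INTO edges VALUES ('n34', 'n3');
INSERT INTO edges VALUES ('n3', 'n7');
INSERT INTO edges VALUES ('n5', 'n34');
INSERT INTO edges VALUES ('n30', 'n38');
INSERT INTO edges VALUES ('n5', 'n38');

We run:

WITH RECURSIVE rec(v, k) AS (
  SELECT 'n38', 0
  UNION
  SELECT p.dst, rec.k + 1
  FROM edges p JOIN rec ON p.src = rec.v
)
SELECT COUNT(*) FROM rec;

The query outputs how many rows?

Base: (n38, k=0).
Iteration 1: edges from {n38} -> (n34, k=1).
Iteration 2: edges from {n34} -> (n3, k=2), (n7, k=2).
Iteration 3: edges from {n3,n7} -> (n7, k=3).
Iteration 4: no outgoing edges from {n7}; recursion stops.
Total rows emitted: 5.

5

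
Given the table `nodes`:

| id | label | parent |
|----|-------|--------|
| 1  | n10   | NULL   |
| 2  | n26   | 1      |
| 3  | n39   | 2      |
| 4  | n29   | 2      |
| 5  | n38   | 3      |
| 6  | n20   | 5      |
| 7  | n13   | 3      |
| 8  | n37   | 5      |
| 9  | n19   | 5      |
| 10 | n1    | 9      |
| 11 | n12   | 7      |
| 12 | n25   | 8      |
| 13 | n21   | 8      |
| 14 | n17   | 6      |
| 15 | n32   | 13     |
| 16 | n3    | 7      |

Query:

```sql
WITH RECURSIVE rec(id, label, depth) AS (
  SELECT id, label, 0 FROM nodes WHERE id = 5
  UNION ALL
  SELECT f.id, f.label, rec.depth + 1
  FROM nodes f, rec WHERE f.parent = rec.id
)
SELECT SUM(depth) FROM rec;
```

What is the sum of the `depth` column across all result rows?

Base: id=5 (n38) at depth 0.
Iteration 1: rows with parent in {5} -> n20 (id 6, depth 1), n37 (id 8, depth 1), n19 (id 9, depth 1).
Iteration 2: rows with parent in {6,8,9} -> n1 (id 10, depth 2), n25 (id 12, depth 2), n21 (id 13, depth 2), n17 (id 14, depth 2).
Iteration 3: rows with parent in {10,12,13,14} -> n32 (id 15, depth 3).
Iteration 4: no rows with parent in {15}; recursion stops.
SUM(depth) = 0 + 1 + 1 + 1 + 2 + 2 + 2 + 2 + 3 = 14.

14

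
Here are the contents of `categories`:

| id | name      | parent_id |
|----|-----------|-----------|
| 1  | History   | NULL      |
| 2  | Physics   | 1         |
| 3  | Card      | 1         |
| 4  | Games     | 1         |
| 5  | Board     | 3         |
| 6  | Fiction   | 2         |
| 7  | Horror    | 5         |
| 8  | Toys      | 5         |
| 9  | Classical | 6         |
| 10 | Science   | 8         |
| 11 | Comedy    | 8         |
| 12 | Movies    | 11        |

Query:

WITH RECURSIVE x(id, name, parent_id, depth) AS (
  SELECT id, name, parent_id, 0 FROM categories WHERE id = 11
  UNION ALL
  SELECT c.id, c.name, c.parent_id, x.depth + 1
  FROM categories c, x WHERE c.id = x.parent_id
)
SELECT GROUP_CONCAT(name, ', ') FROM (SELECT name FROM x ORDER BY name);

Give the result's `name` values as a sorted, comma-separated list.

Board, Card, Comedy, History, Toys

Base: id=11 (Comedy), parent_id=8, depth 0.
Iteration 1: join on id=8 -> Toys (id 8, parent_id=5, depth 1).
Iteration 2: join on id=5 -> Board (id 5, parent_id=3, depth 2).
Iteration 3: join on id=3 -> Card (id 3, parent_id=1, depth 3).
Iteration 4: join on id=1 -> History (id 1, parent_id=NULL, depth 4).
Iteration 5: parent_id is NULL; no match; recursion stops.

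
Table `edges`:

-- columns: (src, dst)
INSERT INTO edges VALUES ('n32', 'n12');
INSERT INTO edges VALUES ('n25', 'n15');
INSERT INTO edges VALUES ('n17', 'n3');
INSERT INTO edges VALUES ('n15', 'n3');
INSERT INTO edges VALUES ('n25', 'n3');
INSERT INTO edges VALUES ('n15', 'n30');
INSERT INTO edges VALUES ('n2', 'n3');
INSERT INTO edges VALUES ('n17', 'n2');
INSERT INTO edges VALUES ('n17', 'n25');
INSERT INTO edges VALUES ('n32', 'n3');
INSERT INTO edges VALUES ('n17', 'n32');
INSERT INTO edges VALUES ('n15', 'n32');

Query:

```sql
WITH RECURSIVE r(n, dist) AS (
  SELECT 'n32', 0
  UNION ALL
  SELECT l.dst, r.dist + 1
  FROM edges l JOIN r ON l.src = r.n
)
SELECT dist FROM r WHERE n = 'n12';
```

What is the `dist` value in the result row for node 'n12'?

Base: (n32, dist=0).
Iteration 1: edges from {n32} -> (n12, dist=1), (n3, dist=1).
Iteration 2: no outgoing edges from {n12,n3}; recursion stops.

1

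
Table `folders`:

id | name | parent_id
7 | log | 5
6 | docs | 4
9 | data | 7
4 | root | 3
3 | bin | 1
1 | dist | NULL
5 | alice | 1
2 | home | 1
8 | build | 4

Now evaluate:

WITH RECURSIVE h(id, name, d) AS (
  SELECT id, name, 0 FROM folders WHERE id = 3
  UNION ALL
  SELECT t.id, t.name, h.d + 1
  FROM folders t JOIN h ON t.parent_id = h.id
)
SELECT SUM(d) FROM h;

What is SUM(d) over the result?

Base: id=3 (bin) at d 0.
Iteration 1: rows with parent_id in {3} -> root (id 4, d 1).
Iteration 2: rows with parent_id in {4} -> docs (id 6, d 2), build (id 8, d 2).
Iteration 3: no rows with parent_id in {6,8}; recursion stops.
SUM(d) = 0 + 1 + 2 + 2 = 5.

5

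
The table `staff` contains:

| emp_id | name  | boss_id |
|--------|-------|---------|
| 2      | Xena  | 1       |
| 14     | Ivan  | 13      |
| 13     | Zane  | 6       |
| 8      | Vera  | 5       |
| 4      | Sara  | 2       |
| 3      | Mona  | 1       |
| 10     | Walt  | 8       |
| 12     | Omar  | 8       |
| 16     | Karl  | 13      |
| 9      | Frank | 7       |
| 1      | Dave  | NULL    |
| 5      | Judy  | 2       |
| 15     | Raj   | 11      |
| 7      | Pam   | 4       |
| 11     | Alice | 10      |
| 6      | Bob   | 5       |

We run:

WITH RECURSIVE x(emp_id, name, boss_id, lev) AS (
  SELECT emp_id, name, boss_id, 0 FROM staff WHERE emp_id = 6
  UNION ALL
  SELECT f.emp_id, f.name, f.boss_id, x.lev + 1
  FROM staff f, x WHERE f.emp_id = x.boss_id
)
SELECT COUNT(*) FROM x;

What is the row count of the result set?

Base: emp_id=6 (Bob), boss_id=5, lev 0.
Iteration 1: join on emp_id=5 -> Judy (id 5, boss_id=2, lev 1).
Iteration 2: join on emp_id=2 -> Xena (id 2, boss_id=1, lev 2).
Iteration 3: join on emp_id=1 -> Dave (id 1, boss_id=NULL, lev 3).
Iteration 4: boss_id is NULL; no match; recursion stops.
Total rows emitted: 4.

4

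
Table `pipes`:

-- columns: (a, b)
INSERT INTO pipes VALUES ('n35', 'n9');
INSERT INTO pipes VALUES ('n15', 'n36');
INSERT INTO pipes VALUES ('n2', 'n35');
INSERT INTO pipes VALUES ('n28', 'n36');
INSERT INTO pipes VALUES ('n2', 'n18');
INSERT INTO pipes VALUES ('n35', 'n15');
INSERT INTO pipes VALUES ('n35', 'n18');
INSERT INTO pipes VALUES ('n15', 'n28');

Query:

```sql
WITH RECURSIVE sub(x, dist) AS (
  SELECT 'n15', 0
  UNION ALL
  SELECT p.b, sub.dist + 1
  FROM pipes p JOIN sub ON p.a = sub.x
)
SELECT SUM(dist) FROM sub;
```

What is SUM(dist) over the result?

Base: (n15, dist=0).
Iteration 1: edges from {n15} -> (n28, dist=1), (n36, dist=1).
Iteration 2: edges from {n28,n36} -> (n36, dist=2).
Iteration 3: no outgoing edges from {n36}; recursion stops.
SUM(dist) = 0 + 1 + 1 + 2 = 4.

4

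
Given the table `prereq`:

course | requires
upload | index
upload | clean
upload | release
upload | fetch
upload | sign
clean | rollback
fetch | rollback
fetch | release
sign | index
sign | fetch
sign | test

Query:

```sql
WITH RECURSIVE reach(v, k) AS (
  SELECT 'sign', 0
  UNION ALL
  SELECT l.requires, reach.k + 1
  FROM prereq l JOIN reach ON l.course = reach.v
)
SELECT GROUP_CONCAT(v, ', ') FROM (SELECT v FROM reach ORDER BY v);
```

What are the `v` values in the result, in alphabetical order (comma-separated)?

Base: (sign, k=0).
Iteration 1: edges from {sign} -> (fetch, k=1), (index, k=1), (test, k=1).
Iteration 2: edges from {fetch,index,test} -> (release, k=2), (rollback, k=2).
Iteration 3: no outgoing edges from {release,rollback}; recursion stops.

fetch, index, release, rollback, sign, test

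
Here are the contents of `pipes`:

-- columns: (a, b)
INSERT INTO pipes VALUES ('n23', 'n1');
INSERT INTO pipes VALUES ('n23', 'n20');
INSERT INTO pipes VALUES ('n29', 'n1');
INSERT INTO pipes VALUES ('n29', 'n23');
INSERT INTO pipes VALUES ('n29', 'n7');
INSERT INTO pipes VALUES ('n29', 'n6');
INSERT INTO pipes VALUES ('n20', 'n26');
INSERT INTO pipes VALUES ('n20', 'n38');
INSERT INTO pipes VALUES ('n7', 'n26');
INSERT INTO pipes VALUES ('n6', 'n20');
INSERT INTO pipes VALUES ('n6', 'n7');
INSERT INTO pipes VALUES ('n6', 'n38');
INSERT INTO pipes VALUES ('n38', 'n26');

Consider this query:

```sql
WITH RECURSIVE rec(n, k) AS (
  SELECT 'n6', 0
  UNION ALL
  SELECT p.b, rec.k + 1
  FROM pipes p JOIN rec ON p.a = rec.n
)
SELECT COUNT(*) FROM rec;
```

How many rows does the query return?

9

Base: (n6, k=0).
Iteration 1: edges from {n6} -> (n20, k=1), (n38, k=1), (n7, k=1).
Iteration 2: edges from {n20,n38,n7} -> (n26, k=2) x3, (n38, k=2). [UNION ALL keeps all 4 new rows, including repeats]
Iteration 3: edges from {n26,n38} -> (n26, k=3).
Iteration 4: no outgoing edges from {n26}; recursion stops.
Total rows emitted: 9.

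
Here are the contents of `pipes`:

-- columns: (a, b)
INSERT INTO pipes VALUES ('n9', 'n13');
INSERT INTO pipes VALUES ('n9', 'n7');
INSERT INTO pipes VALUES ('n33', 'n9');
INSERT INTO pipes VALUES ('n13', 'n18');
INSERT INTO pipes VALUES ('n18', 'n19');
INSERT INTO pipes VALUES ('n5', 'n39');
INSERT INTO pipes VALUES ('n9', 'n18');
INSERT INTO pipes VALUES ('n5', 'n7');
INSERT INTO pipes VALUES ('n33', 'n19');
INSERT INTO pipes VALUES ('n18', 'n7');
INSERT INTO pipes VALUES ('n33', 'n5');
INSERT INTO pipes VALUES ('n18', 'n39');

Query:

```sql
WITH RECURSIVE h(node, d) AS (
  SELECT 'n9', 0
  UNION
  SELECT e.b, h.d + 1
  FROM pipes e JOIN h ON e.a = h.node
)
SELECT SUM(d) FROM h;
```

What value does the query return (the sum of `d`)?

Base: (n9, d=0).
Iteration 1: edges from {n9} -> (n13, d=1), (n18, d=1), (n7, d=1).
Iteration 2: edges from {n13,n18,n7} -> (n18, d=2), (n19, d=2), (n39, d=2), (n7, d=2).
Iteration 3: edges from {n18,n19,n39,n7} -> (n19, d=3), (n39, d=3), (n7, d=3).
Iteration 4: no outgoing edges from {n19,n39,n7}; recursion stops.
SUM(d) = 0 + 1 + 1 + 1 + 2 + 2 + 2 + 2 + 3 + 3 + 3 = 20.

20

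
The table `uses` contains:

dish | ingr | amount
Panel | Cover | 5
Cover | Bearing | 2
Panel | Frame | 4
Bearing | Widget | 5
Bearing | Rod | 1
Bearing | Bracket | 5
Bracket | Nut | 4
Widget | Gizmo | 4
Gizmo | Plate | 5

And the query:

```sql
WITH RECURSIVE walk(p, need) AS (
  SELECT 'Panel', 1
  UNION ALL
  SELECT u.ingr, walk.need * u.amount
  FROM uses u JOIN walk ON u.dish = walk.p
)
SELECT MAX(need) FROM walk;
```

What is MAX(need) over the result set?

Base: (Panel, need=1).
Iteration 1: components of {Panel} -> Cover = 1*5 = 5, Frame = 1*4 = 4.
Iteration 2: components of {Cover,Frame} -> Bearing = 5*2 = 10.
Iteration 3: components of {Bearing} -> Bracket = 10*5 = 50, Rod = 10*1 = 10, Widget = 10*5 = 50.
Iteration 4: components of {Bracket,Rod,Widget} -> Gizmo = 50*4 = 200, Nut = 50*4 = 200.
Iteration 5: components of {Gizmo,Nut} -> Plate = 200*5 = 1000.
Iteration 6: no further components; recursion stops.
need values: 1, 5, 4, 10, 50, 10, 50, 200, 200, 1000; the maximum is 1000.

1000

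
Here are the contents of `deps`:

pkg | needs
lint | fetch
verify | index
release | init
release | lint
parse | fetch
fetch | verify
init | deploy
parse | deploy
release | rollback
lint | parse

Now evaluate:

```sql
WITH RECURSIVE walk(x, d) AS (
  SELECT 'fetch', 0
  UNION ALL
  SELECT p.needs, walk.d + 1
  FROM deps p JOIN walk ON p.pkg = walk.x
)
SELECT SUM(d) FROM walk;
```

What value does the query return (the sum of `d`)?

3

Base: (fetch, d=0).
Iteration 1: edges from {fetch} -> (verify, d=1).
Iteration 2: edges from {verify} -> (index, d=2).
Iteration 3: no outgoing edges from {index}; recursion stops.
SUM(d) = 0 + 1 + 2 = 3.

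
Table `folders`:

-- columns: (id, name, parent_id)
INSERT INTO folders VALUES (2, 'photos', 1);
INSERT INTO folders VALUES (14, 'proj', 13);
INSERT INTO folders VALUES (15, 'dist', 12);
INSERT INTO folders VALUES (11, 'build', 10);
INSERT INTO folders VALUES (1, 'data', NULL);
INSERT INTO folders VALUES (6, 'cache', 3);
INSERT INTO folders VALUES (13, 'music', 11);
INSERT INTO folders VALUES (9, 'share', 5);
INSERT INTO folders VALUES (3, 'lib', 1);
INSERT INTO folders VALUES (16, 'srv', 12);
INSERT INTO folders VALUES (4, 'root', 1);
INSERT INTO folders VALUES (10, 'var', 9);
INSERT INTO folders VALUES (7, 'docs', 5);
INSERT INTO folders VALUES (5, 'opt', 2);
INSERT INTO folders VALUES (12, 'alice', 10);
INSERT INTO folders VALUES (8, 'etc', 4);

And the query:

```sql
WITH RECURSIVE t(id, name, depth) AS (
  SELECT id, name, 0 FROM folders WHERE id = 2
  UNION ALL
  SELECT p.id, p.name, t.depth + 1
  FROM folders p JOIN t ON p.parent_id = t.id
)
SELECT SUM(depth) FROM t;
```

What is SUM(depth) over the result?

37

Base: id=2 (photos) at depth 0.
Iteration 1: rows with parent_id in {2} -> opt (id 5, depth 1).
Iteration 2: rows with parent_id in {5} -> docs (id 7, depth 2), share (id 9, depth 2).
Iteration 3: rows with parent_id in {7,9} -> var (id 10, depth 3).
Iteration 4: rows with parent_id in {10} -> build (id 11, depth 4), alice (id 12, depth 4).
Iteration 5: rows with parent_id in {11,12} -> music (id 13, depth 5), dist (id 15, depth 5), srv (id 16, depth 5).
Iteration 6: rows with parent_id in {13,15,16} -> proj (id 14, depth 6).
Iteration 7: no rows with parent_id in {14}; recursion stops.
SUM(depth) = 0 + 1 + 2 + 2 + 3 + 4 + 4 + 5 + 5 + 5 + 6 = 37.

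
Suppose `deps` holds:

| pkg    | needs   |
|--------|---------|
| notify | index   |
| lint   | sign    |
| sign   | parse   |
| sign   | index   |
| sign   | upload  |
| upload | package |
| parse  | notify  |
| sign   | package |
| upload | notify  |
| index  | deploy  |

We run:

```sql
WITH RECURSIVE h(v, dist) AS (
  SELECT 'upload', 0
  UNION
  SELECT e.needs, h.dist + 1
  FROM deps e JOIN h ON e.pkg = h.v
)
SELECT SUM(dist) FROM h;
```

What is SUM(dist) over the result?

Base: (upload, dist=0).
Iteration 1: edges from {upload} -> (notify, dist=1), (package, dist=1).
Iteration 2: edges from {notify,package} -> (index, dist=2).
Iteration 3: edges from {index} -> (deploy, dist=3).
Iteration 4: no outgoing edges from {deploy}; recursion stops.
SUM(dist) = 0 + 1 + 1 + 2 + 3 = 7.

7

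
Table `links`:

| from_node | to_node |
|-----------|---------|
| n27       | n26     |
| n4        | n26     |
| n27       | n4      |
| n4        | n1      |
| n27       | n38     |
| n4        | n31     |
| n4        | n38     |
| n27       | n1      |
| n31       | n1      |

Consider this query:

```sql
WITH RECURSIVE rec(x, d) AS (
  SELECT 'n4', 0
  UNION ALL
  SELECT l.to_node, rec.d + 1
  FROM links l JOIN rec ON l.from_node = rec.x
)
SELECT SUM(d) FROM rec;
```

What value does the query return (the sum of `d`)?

Base: (n4, d=0).
Iteration 1: edges from {n4} -> (n1, d=1), (n26, d=1), (n31, d=1), (n38, d=1).
Iteration 2: edges from {n1,n26,n31,n38} -> (n1, d=2).
Iteration 3: no outgoing edges from {n1}; recursion stops.
SUM(d) = 0 + 1 + 1 + 1 + 1 + 2 = 6.

6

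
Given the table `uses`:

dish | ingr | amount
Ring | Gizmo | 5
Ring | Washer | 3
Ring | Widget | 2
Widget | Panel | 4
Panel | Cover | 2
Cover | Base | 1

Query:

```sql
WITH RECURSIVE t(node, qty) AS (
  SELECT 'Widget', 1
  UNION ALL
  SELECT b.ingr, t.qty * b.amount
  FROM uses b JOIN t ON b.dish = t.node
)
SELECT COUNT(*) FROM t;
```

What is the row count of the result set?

Base: (Widget, qty=1).
Iteration 1: components of {Widget} -> Panel = 1*4 = 4.
Iteration 2: components of {Panel} -> Cover = 4*2 = 8.
Iteration 3: components of {Cover} -> Base = 8*1 = 8.
Iteration 4: no further components; recursion stops.
Total rows emitted: 4.

4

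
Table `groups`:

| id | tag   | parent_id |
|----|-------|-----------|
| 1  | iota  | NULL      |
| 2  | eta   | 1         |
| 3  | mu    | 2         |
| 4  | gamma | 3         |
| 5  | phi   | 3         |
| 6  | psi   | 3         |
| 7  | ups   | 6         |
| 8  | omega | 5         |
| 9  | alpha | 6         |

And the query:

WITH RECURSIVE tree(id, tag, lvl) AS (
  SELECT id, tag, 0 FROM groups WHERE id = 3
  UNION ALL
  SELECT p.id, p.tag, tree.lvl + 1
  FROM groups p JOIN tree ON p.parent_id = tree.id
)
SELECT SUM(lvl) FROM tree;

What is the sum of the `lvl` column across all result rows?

9

Base: id=3 (mu) at lvl 0.
Iteration 1: rows with parent_id in {3} -> gamma (id 4, lvl 1), phi (id 5, lvl 1), psi (id 6, lvl 1).
Iteration 2: rows with parent_id in {4,5,6} -> ups (id 7, lvl 2), omega (id 8, lvl 2), alpha (id 9, lvl 2).
Iteration 3: no rows with parent_id in {7,8,9}; recursion stops.
SUM(lvl) = 0 + 1 + 1 + 1 + 2 + 2 + 2 = 9.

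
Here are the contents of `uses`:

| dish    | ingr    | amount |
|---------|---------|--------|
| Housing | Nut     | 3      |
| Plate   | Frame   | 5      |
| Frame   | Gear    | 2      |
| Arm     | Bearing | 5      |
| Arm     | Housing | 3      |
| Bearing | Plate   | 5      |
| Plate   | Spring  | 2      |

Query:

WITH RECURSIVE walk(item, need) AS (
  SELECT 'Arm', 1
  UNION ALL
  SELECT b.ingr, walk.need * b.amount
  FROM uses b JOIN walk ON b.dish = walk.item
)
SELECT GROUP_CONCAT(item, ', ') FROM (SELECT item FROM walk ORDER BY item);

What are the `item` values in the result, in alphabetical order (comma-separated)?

Arm, Bearing, Frame, Gear, Housing, Nut, Plate, Spring

Base: (Arm, need=1).
Iteration 1: components of {Arm} -> Bearing = 1*5 = 5, Housing = 1*3 = 3.
Iteration 2: components of {Bearing,Housing} -> Nut = 3*3 = 9, Plate = 5*5 = 25.
Iteration 3: components of {Nut,Plate} -> Frame = 25*5 = 125, Spring = 25*2 = 50.
Iteration 4: components of {Frame,Spring} -> Gear = 125*2 = 250.
Iteration 5: no further components; recursion stops.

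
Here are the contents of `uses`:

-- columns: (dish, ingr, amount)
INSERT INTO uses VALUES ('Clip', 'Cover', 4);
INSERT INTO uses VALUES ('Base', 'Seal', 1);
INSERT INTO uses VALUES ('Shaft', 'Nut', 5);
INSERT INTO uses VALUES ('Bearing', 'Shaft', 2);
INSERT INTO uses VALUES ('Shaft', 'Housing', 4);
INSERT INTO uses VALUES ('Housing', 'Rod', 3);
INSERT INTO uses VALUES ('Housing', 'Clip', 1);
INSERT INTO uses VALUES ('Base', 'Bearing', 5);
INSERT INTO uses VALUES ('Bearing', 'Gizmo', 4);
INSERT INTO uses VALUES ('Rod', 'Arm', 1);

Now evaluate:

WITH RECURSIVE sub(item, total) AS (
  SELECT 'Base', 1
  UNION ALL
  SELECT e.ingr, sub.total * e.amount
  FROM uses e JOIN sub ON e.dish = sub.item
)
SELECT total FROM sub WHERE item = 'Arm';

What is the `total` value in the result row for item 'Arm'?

Base: (Base, total=1).
Iteration 1: components of {Base} -> Bearing = 1*5 = 5, Seal = 1*1 = 1.
Iteration 2: components of {Bearing,Seal} -> Gizmo = 5*4 = 20, Shaft = 5*2 = 10.
Iteration 3: components of {Gizmo,Shaft} -> Housing = 10*4 = 40, Nut = 10*5 = 50.
Iteration 4: components of {Housing,Nut} -> Clip = 40*1 = 40, Rod = 40*3 = 120.
Iteration 5: components of {Clip,Rod} -> Arm = 120*1 = 120, Cover = 40*4 = 160.
Iteration 6: no further components; recursion stops.

120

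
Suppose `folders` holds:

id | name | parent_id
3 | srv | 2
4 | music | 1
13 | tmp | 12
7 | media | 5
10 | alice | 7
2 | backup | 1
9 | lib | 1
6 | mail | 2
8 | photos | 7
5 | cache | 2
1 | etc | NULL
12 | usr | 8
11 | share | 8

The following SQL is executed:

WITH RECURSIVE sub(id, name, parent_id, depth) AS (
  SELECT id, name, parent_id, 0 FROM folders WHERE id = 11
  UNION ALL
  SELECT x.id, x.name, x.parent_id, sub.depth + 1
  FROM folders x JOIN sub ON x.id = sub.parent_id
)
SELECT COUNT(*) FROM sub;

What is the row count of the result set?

6

Base: id=11 (share), parent_id=8, depth 0.
Iteration 1: join on id=8 -> photos (id 8, parent_id=7, depth 1).
Iteration 2: join on id=7 -> media (id 7, parent_id=5, depth 2).
Iteration 3: join on id=5 -> cache (id 5, parent_id=2, depth 3).
Iteration 4: join on id=2 -> backup (id 2, parent_id=1, depth 4).
Iteration 5: join on id=1 -> etc (id 1, parent_id=NULL, depth 5).
Iteration 6: parent_id is NULL; no match; recursion stops.
Total rows emitted: 6.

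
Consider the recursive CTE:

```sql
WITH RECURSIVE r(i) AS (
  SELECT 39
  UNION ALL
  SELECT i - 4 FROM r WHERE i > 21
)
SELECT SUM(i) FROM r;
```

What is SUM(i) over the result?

174

Base: i=39.
Iteration 1: 39 > 21 holds -> i = 39 - 4 = 35.
Iteration 2: 35 > 21 holds -> i = 35 - 4 = 31.
Iteration 3: 31 > 21 holds -> i = 31 - 4 = 27.
Iteration 4: 27 > 21 holds -> i = 27 - 4 = 23.
Iteration 5: 23 > 21 holds -> i = 23 - 4 = 19.
Iteration 6: 19 > 21 fails; recursion stops.
SUM(i) = 39 + 35 + 31 + 27 + 23 + 19 = 174.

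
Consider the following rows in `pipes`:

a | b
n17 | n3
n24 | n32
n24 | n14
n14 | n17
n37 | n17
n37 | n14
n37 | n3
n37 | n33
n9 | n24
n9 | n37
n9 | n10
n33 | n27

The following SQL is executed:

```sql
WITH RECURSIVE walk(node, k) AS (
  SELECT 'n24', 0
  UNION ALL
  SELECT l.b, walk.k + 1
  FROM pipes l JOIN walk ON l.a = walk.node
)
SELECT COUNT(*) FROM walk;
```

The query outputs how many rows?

Base: (n24, k=0).
Iteration 1: edges from {n24} -> (n14, k=1), (n32, k=1).
Iteration 2: edges from {n14,n32} -> (n17, k=2).
Iteration 3: edges from {n17} -> (n3, k=3).
Iteration 4: no outgoing edges from {n3}; recursion stops.
Total rows emitted: 5.

5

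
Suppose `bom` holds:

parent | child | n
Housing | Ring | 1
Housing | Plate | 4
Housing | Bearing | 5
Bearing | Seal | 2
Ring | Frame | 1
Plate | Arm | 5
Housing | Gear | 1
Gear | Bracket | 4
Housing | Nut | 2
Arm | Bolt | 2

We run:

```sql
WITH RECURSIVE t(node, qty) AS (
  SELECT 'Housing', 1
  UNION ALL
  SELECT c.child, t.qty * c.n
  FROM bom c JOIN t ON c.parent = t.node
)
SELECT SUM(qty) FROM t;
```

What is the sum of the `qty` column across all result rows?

89

Base: (Housing, qty=1).
Iteration 1: components of {Housing} -> Bearing = 1*5 = 5, Gear = 1*1 = 1, Nut = 1*2 = 2, Plate = 1*4 = 4, Ring = 1*1 = 1.
Iteration 2: components of {Bearing,Gear,Nut,Plate,Ring} -> Arm = 4*5 = 20, Bracket = 1*4 = 4, Frame = 1*1 = 1, Seal = 5*2 = 10.
Iteration 3: components of {Arm,Bracket,Frame,Seal} -> Bolt = 20*2 = 40.
Iteration 4: no further components; recursion stops.
SUM(qty) = 1 + 1 + 4 + 5 + 1 + 2 + 1 + 20 + 10 + 4 + 40 = 89.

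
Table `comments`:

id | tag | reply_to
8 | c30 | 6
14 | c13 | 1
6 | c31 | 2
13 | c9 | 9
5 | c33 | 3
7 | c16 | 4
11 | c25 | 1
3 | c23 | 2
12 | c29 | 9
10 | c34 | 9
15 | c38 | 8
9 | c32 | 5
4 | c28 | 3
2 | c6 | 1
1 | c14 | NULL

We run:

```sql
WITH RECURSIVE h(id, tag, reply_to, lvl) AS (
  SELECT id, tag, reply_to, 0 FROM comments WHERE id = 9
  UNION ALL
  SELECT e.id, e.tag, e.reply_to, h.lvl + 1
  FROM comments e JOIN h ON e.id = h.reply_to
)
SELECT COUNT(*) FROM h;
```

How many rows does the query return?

5

Base: id=9 (c32), reply_to=5, lvl 0.
Iteration 1: join on id=5 -> c33 (id 5, reply_to=3, lvl 1).
Iteration 2: join on id=3 -> c23 (id 3, reply_to=2, lvl 2).
Iteration 3: join on id=2 -> c6 (id 2, reply_to=1, lvl 3).
Iteration 4: join on id=1 -> c14 (id 1, reply_to=NULL, lvl 4).
Iteration 5: reply_to is NULL; no match; recursion stops.
Total rows emitted: 5.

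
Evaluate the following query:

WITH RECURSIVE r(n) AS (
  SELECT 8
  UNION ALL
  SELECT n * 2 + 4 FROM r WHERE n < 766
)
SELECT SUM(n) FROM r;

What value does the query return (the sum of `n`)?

Base: n=8.
Iteration 1: 8 < 766 holds -> n = 8 * 2 + 4 = 20.
Iteration 2: 20 < 766 holds -> n = 20 * 2 + 4 = 44.
Iteration 3: 44 < 766 holds -> n = 44 * 2 + 4 = 92.
Iteration 4: 92 < 766 holds -> n = 92 * 2 + 4 = 188.
Iteration 5: 188 < 766 holds -> n = 188 * 2 + 4 = 380.
Iteration 6: 380 < 766 holds -> n = 380 * 2 + 4 = 764.
Iteration 7: 764 < 766 holds -> n = 764 * 2 + 4 = 1532.
Iteration 8: 1532 < 766 fails; recursion stops.
SUM(n) = 8 + 20 + 44 + 92 + 188 + 380 + 764 + 1532 = 3028.

3028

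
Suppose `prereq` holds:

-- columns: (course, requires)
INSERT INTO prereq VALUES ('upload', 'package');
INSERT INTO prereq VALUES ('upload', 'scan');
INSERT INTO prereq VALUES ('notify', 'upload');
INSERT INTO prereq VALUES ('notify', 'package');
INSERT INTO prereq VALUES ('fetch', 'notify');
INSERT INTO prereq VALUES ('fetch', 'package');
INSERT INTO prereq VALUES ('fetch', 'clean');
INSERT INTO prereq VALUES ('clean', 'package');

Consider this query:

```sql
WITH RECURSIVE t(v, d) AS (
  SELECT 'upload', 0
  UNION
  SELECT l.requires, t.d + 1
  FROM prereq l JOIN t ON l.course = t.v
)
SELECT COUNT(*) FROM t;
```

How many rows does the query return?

Base: (upload, d=0).
Iteration 1: edges from {upload} -> (package, d=1), (scan, d=1).
Iteration 2: no outgoing edges from {package,scan}; recursion stops.
Total rows emitted: 3.

3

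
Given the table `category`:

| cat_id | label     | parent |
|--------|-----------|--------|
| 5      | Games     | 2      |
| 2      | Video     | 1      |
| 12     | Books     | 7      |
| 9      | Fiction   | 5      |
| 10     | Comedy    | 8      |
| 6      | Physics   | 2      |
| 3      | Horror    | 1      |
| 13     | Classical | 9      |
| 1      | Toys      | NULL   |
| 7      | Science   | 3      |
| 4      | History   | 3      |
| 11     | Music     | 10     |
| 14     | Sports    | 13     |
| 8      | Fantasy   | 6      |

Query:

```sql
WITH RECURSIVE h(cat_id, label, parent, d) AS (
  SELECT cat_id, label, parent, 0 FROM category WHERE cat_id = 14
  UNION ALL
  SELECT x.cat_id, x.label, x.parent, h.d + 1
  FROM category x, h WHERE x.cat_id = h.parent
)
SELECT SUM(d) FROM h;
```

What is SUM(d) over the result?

15

Base: cat_id=14 (Sports), parent=13, d 0.
Iteration 1: join on cat_id=13 -> Classical (id 13, parent=9, d 1).
Iteration 2: join on cat_id=9 -> Fiction (id 9, parent=5, d 2).
Iteration 3: join on cat_id=5 -> Games (id 5, parent=2, d 3).
Iteration 4: join on cat_id=2 -> Video (id 2, parent=1, d 4).
Iteration 5: join on cat_id=1 -> Toys (id 1, parent=NULL, d 5).
Iteration 6: parent is NULL; no match; recursion stops.
SUM(d) = 0 + 1 + 2 + 3 + 4 + 5 = 15.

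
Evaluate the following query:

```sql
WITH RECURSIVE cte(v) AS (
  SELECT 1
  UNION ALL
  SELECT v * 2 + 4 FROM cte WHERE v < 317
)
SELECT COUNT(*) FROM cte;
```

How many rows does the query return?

Base: v=1.
Iteration 1: 1 < 317 holds -> v = 1 * 2 + 4 = 6.
Iteration 2: 6 < 317 holds -> v = 6 * 2 + 4 = 16.
Iteration 3: 16 < 317 holds -> v = 16 * 2 + 4 = 36.
Iteration 4: 36 < 317 holds -> v = 36 * 2 + 4 = 76.
Iteration 5: 76 < 317 holds -> v = 76 * 2 + 4 = 156.
Iteration 6: 156 < 317 holds -> v = 156 * 2 + 4 = 316.
Iteration 7: 316 < 317 holds -> v = 316 * 2 + 4 = 636.
Iteration 8: 636 < 317 fails; recursion stops.
Total rows emitted: 8.

8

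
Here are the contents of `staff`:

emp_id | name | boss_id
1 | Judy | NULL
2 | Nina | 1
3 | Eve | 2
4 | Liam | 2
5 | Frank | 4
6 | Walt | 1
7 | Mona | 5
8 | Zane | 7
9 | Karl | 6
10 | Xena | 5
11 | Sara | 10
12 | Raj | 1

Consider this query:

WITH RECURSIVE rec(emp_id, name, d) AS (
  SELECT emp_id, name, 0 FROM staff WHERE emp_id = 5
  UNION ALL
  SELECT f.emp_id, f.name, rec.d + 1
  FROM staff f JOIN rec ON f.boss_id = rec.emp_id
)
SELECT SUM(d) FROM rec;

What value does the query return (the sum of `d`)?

Base: emp_id=5 (Frank) at d 0.
Iteration 1: rows with boss_id in {5} -> Mona (id 7, d 1), Xena (id 10, d 1).
Iteration 2: rows with boss_id in {7,10} -> Zane (id 8, d 2), Sara (id 11, d 2).
Iteration 3: no rows with boss_id in {8,11}; recursion stops.
SUM(d) = 0 + 1 + 1 + 2 + 2 = 6.

6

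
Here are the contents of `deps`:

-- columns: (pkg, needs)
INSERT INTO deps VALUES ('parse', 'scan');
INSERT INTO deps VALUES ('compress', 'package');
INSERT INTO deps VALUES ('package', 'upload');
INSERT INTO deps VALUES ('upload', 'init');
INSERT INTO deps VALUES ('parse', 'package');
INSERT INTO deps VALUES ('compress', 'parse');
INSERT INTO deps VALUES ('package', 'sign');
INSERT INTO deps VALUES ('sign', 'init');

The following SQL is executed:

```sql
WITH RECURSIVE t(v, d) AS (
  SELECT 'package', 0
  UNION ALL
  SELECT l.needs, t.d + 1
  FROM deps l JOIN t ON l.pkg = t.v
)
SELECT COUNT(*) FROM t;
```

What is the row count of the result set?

Base: (package, d=0).
Iteration 1: edges from {package} -> (sign, d=1), (upload, d=1).
Iteration 2: edges from {sign,upload} -> (init, d=2) x2. [UNION ALL keeps all 2 new rows, including repeats]
Iteration 3: no outgoing edges from {init}; recursion stops.
Total rows emitted: 5.

5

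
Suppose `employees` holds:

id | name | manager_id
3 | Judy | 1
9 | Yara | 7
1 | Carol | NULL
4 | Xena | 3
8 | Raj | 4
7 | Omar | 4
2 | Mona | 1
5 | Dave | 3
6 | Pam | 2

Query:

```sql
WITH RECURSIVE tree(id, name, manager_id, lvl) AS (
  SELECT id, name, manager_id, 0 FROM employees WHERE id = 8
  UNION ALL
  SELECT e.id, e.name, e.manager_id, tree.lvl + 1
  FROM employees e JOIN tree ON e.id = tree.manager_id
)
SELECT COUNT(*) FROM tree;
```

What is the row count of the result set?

4

Base: id=8 (Raj), manager_id=4, lvl 0.
Iteration 1: join on id=4 -> Xena (id 4, manager_id=3, lvl 1).
Iteration 2: join on id=3 -> Judy (id 3, manager_id=1, lvl 2).
Iteration 3: join on id=1 -> Carol (id 1, manager_id=NULL, lvl 3).
Iteration 4: manager_id is NULL; no match; recursion stops.
Total rows emitted: 4.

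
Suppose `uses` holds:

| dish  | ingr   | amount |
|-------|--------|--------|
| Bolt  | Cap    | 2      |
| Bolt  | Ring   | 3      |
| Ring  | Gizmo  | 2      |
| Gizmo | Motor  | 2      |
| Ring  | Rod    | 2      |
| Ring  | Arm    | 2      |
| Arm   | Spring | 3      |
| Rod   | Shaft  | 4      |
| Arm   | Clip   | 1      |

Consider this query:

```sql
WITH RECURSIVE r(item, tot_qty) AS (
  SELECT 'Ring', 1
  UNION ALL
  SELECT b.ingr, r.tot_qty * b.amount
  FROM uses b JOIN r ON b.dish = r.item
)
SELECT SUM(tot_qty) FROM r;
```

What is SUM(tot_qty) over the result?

Base: (Ring, tot_qty=1).
Iteration 1: components of {Ring} -> Arm = 1*2 = 2, Gizmo = 1*2 = 2, Rod = 1*2 = 2.
Iteration 2: components of {Arm,Gizmo,Rod} -> Clip = 2*1 = 2, Motor = 2*2 = 4, Shaft = 2*4 = 8, Spring = 2*3 = 6.
Iteration 3: no further components; recursion stops.
SUM(tot_qty) = 1 + 2 + 2 + 2 + 4 + 8 + 6 + 2 = 27.

27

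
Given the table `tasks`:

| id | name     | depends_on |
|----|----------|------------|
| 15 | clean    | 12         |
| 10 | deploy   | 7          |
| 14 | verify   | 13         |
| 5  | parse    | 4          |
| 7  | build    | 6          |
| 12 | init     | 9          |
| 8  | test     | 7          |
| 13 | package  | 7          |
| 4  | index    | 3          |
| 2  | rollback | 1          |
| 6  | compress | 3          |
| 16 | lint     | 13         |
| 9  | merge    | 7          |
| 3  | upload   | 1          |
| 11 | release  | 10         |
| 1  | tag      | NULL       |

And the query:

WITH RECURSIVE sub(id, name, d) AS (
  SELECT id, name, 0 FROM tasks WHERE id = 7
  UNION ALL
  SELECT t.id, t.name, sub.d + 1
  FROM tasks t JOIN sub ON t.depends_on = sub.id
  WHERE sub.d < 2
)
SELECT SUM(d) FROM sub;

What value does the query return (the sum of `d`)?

12

Base: id=7 (build) at d 0.
Iteration 1: rows with depends_on in {7} -> test (id 8, d 1), merge (id 9, d 1), deploy (id 10, d 1), package (id 13, d 1).
Iteration 2: rows with depends_on in {8,9,10,13} -> release (id 11, d 2), init (id 12, d 2), verify (id 14, d 2), lint (id 16, d 2).
Iteration 3: d < 2 fails for all current rows; recursion stops.
SUM(d) = 0 + 1 + 1 + 1 + 1 + 2 + 2 + 2 + 2 = 12.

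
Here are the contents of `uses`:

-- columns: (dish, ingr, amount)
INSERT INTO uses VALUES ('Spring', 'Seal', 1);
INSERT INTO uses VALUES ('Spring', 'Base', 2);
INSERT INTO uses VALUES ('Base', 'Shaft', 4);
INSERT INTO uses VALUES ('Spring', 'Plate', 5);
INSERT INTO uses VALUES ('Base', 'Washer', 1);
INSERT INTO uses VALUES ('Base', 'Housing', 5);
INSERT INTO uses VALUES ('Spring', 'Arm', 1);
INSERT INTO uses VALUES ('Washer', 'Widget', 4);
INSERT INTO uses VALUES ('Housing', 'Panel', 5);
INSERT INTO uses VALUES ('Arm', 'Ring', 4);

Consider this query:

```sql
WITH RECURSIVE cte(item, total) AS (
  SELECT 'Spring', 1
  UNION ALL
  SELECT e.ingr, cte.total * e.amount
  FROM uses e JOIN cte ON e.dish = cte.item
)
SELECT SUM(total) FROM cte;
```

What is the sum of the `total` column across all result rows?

92

Base: (Spring, total=1).
Iteration 1: components of {Spring} -> Arm = 1*1 = 1, Base = 1*2 = 2, Plate = 1*5 = 5, Seal = 1*1 = 1.
Iteration 2: components of {Arm,Base,Plate,Seal} -> Housing = 2*5 = 10, Ring = 1*4 = 4, Shaft = 2*4 = 8, Washer = 2*1 = 2.
Iteration 3: components of {Housing,Ring,Shaft,Washer} -> Panel = 10*5 = 50, Widget = 2*4 = 8.
Iteration 4: no further components; recursion stops.
SUM(total) = 1 + 1 + 2 + 5 + 1 + 8 + 2 + 10 + 4 + 8 + 50 = 92.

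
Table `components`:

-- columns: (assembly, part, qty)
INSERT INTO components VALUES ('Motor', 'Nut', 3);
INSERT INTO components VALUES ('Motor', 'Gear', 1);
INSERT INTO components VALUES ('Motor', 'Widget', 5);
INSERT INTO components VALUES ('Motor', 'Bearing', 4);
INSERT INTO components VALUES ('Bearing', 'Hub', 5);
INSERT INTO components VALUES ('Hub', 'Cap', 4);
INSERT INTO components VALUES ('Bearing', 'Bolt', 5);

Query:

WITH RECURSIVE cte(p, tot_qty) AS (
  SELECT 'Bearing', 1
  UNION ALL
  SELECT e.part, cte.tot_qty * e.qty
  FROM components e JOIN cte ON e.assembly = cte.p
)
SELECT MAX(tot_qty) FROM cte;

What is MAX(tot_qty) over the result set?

20

Base: (Bearing, tot_qty=1).
Iteration 1: components of {Bearing} -> Bolt = 1*5 = 5, Hub = 1*5 = 5.
Iteration 2: components of {Bolt,Hub} -> Cap = 5*4 = 20.
Iteration 3: no further components; recursion stops.
tot_qty values: 1, 5, 5, 20; the maximum is 20.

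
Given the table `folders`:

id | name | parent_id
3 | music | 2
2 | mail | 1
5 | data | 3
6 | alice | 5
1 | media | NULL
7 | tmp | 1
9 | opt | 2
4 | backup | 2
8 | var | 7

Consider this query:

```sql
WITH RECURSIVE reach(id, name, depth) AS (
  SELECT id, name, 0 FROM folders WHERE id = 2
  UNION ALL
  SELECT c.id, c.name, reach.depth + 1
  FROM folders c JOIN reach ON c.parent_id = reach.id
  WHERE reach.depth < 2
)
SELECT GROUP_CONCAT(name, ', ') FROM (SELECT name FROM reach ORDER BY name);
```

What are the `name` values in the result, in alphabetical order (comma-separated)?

Base: id=2 (mail) at depth 0.
Iteration 1: rows with parent_id in {2} -> music (id 3, depth 1), backup (id 4, depth 1), opt (id 9, depth 1).
Iteration 2: rows with parent_id in {3,4,9} -> data (id 5, depth 2).
Iteration 3: depth < 2 fails for all current rows; recursion stops.

backup, data, mail, music, opt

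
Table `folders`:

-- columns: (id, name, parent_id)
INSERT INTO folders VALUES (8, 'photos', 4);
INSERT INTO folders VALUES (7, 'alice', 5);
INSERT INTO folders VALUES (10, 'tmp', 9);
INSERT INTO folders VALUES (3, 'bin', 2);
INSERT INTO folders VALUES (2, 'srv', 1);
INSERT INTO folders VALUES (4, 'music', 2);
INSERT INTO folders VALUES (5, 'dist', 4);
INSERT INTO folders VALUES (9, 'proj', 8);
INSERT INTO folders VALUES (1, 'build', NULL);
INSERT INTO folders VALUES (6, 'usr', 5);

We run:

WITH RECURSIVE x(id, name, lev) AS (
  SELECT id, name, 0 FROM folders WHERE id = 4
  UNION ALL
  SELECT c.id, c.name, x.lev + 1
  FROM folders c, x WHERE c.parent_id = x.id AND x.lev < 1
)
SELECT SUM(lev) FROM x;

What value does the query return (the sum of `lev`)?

2

Base: id=4 (music) at lev 0.
Iteration 1: rows with parent_id in {4} -> dist (id 5, lev 1), photos (id 8, lev 1).
Iteration 2: lev < 1 fails for all current rows; recursion stops.
SUM(lev) = 0 + 1 + 1 = 2.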